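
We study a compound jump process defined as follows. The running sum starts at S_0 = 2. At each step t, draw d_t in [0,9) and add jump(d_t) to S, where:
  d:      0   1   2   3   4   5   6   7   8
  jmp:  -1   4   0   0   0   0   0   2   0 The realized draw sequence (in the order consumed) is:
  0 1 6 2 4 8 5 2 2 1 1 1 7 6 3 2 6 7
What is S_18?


21

t=0: S=2, d=0, jump=-1, S_1=1
t=1: S=1, d=1, jump=4, S_2=5
t=2: S=5, d=6, jump=0, S_3=5
t=3: S=5, d=2, jump=0, S_4=5
t=4: S=5, d=4, jump=0, S_5=5
t=5: S=5, d=8, jump=0, S_6=5
t=6: S=5, d=5, jump=0, S_7=5
t=7: S=5, d=2, jump=0, S_8=5
t=8: S=5, d=2, jump=0, S_9=5
t=9: S=5, d=1, jump=4, S_10=9
t=10: S=9, d=1, jump=4, S_11=13
t=11: S=13, d=1, jump=4, S_12=17
t=12: S=17, d=7, jump=2, S_13=19
t=13: S=19, d=6, jump=0, S_14=19
t=14: S=19, d=3, jump=0, S_15=19
t=15: S=19, d=2, jump=0, S_16=19
t=16: S=19, d=6, jump=0, S_17=19
t=17: S=19, d=7, jump=2, S_18=21


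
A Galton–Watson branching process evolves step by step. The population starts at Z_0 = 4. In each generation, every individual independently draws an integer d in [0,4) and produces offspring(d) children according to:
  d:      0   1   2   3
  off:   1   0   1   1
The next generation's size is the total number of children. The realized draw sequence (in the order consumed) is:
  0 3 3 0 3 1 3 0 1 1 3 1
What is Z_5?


0

gen 0: Z_0=4, draws=[0, 3, 3, 0], offspring=[1, 1, 1, 1], Z_1=4
gen 1: Z_1=4, draws=[3, 1, 3, 0], offspring=[1, 0, 1, 1], Z_2=3
gen 2: Z_2=3, draws=[1, 1, 3], offspring=[0, 0, 1], Z_3=1
gen 3: Z_3=1, draws=[1], offspring=[0], Z_4=0
gen 4: Z_4=0, draws=[], offspring=[], Z_5=0


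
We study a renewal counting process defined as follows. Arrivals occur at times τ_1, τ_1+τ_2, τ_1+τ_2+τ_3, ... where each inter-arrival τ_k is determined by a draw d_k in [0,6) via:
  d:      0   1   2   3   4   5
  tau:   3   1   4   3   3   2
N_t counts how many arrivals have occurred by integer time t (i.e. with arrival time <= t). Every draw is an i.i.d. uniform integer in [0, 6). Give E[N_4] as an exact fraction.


Inter-arrival values over d=0..5: [3, 1, 4, 3, 3, 2]
Each d has probability 1/6, so the pmf of τ is: f(1) = 1/6, f(2) = 1/6, f(3) = 1/2, f(4) = 1/6
Renewal equation for m(n) = E[N_n]: condition on τ_1 = k (if k <= n, one arrival plus a fresh copy on the remaining n−k steps): m(n) = F(n) + Σ_{k<=n} f(k)·m(n−k), where F(n) = P(τ <= n) and m(0) = 0
m(1) = F(1) = 1/6
m(2) = F(2) + f(1)·m(1) = 1/3 + 1/6·1/6 = 13/36
m(3) = F(3) + f(1)·m(2) + f(2)·m(1) = 5/6 + 1/6·13/36 + 1/6·1/6 = 199/216
m(4) = F(4) + f(1)·m(3) + f(2)·m(2) + f(3)·m(1) = 1 + 1/6·199/216 + 1/6·13/36 + 1/2·1/6 = 1681/1296
E[N_4] = m(4) = 1681/1296

1681/1296


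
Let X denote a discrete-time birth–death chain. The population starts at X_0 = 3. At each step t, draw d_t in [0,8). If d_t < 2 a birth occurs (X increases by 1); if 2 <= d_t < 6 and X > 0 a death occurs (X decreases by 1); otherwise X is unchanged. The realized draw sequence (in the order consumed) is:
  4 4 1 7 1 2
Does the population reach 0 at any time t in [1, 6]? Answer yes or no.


t=0: X=3, d=4 → death, X_1=2
t=1: X=2, d=4 → death, X_2=1
t=2: X=1, d=1 → birth, X_3=2
t=3: X=2, d=7 → hold, X_4=2
t=4: X=2, d=1 → birth, X_5=3
t=5: X=3, d=2 → death, X_6=2

no


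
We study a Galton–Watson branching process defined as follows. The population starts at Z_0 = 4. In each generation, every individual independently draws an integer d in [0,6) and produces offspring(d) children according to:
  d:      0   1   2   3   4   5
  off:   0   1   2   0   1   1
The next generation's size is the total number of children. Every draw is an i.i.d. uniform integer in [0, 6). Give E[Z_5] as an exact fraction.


3125/1944

Outcome values over d=0..5: [0, 1, 2, 0, 1, 1]
Σy = 5, Σy² = 7, M = 6
μ = 5/6 = 5/6,  σ² = 7/6 − (5/6)² = 17/36
E[Z_0] = 4
E[Z_1] = 5/6·E[Z_0] = 10/3
E[Z_2] = 5/6·E[Z_1] = 25/9
E[Z_3] = 5/6·E[Z_2] = 125/54
E[Z_4] = 5/6·E[Z_3] = 625/324
E[Z_5] = 5/6·E[Z_4] = 3125/1944


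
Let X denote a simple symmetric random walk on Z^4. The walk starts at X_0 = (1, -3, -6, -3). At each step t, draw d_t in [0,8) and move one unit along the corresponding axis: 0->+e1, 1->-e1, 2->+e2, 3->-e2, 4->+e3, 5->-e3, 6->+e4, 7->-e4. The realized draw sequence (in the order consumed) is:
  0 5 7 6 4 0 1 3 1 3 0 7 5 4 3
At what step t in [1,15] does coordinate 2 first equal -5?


10

t=0: X=(1, -3, -6, -3), d=0 → +e1, X_1=(2, -3, -6, -3)
t=1: X=(2, -3, -6, -3), d=5 → -e3, X_2=(2, -3, -7, -3)
t=2: X=(2, -3, -7, -3), d=7 → -e4, X_3=(2, -3, -7, -4)
t=3: X=(2, -3, -7, -4), d=6 → +e4, X_4=(2, -3, -7, -3)
t=4: X=(2, -3, -7, -3), d=4 → +e3, X_5=(2, -3, -6, -3)
t=5: X=(2, -3, -6, -3), d=0 → +e1, X_6=(3, -3, -6, -3)
t=6: X=(3, -3, -6, -3), d=1 → -e1, X_7=(2, -3, -6, -3)
t=7: X=(2, -3, -6, -3), d=3 → -e2, X_8=(2, -4, -6, -3)
t=8: X=(2, -4, -6, -3), d=1 → -e1, X_9=(1, -4, -6, -3)
t=9: X=(1, -4, -6, -3), d=3 → -e2, X_10=(1, -5, -6, -3)
t=10: X=(1, -5, -6, -3), d=0 → +e1, X_11=(2, -5, -6, -3)
t=11: X=(2, -5, -6, -3), d=7 → -e4, X_12=(2, -5, -6, -4)
t=12: X=(2, -5, -6, -4), d=5 → -e3, X_13=(2, -5, -7, -4)
t=13: X=(2, -5, -7, -4), d=4 → +e3, X_14=(2, -5, -6, -4)
t=14: X=(2, -5, -6, -4), d=3 → -e2, X_15=(2, -6, -6, -4)


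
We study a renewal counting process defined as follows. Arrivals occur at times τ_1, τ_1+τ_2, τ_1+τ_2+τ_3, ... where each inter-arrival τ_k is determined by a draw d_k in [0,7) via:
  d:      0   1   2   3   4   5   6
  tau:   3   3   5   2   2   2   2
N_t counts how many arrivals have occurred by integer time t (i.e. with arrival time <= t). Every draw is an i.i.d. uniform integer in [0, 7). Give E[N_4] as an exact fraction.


58/49

Inter-arrival values over d=0..6: [3, 3, 5, 2, 2, 2, 2]
Each d has probability 1/7, so the pmf of τ is: f(2) = 4/7, f(3) = 2/7, f(5) = 1/7
Renewal equation for m(n) = E[N_n]: condition on τ_1 = k (if k <= n, one arrival plus a fresh copy on the remaining n−k steps): m(n) = F(n) + Σ_{k<=n} f(k)·m(n−k), where F(n) = P(τ <= n) and m(0) = 0
m(1) = F(1) = 0
m(2) = F(2) = 4/7
m(3) = F(3) = 6/7
m(4) = F(4) + f(2)·m(2) = 6/7 + 4/7·4/7 = 58/49
E[N_4] = m(4) = 58/49


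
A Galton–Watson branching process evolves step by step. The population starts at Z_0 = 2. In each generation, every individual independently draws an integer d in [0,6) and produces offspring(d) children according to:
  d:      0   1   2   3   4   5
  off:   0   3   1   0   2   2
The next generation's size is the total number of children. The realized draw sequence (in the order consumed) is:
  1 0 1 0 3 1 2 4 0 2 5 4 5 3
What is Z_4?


7

gen 0: Z_0=2, draws=[1, 0], offspring=[3, 0], Z_1=3
gen 1: Z_1=3, draws=[1, 0, 3], offspring=[3, 0, 0], Z_2=3
gen 2: Z_2=3, draws=[1, 2, 4], offspring=[3, 1, 2], Z_3=6
gen 3: Z_3=6, draws=[0, 2, 5, 4, 5, 3], offspring=[0, 1, 2, 2, 2, 0], Z_4=7


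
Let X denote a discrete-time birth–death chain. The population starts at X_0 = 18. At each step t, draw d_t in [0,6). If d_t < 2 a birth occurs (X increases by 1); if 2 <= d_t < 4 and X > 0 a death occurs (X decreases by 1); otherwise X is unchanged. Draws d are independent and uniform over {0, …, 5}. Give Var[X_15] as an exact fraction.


X can drop by at most 1 per step and X_0 = 18 > T = 15, so X_t >= 18 − t >= 3 > 0 for every t <= 15: the floor at 0 (the 'and X > 0' condition) never binds. Hence X_15 = X_0 + Σ_{t<15} Y_t with i.i.d. increments Y_t = y(d_t) ∈ {+1, −1, 0}.
Outcome values over d=0..5: [1, 1, -1, -1, 0, 0]
Σy = 0, Σy² = 4, M = 6
μ = 0/6 = 0,  σ² = 4/6 − (0)² = 2/3
Independent increments: Var[X_15] = 15·σ² = 15·(2/3) = 10

10


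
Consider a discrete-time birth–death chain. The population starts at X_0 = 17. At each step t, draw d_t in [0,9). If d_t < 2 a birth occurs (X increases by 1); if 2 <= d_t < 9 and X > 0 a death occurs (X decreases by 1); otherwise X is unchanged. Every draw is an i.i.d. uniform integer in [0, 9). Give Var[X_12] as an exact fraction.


224/27

X can drop by at most 1 per step and X_0 = 17 > T = 12, so X_t >= 17 − t >= 5 > 0 for every t <= 12: the floor at 0 (the 'and X > 0' condition) never binds. Hence X_12 = X_0 + Σ_{t<12} Y_t with i.i.d. increments Y_t = y(d_t) ∈ {+1, −1, 0}.
Outcome values over d=0..8: [1, 1, -1, -1, -1, -1, -1, -1, -1]
Σy = -5, Σy² = 9, M = 9
μ = -5/9 = -5/9,  σ² = 9/9 − (-5/9)² = 56/81
Independent increments: Var[X_12] = 12·σ² = 12·(56/81) = 224/27


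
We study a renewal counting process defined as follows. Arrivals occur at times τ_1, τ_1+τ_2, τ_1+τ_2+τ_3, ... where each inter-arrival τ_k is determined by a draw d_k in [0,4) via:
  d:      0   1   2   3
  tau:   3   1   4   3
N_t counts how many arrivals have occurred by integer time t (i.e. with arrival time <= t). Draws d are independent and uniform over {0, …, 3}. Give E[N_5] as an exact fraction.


Inter-arrival values over d=0..3: [3, 1, 4, 3]
Each d has probability 1/4, so the pmf of τ is: f(1) = 1/4, f(3) = 1/2, f(4) = 1/4
Renewal equation for m(n) = E[N_n]: condition on τ_1 = k (if k <= n, one arrival plus a fresh copy on the remaining n−k steps): m(n) = F(n) + Σ_{k<=n} f(k)·m(n−k), where F(n) = P(τ <= n) and m(0) = 0
m(1) = F(1) = 1/4
m(2) = F(2) + f(1)·m(1) = 1/4 + 1/4·1/4 = 5/16
m(3) = F(3) + f(1)·m(2) = 3/4 + 1/4·5/16 = 53/64
m(4) = F(4) + f(1)·m(3) + f(3)·m(1) = 1 + 1/4·53/64 + 1/2·1/4 = 341/256
m(5) = F(5) + f(1)·m(4) + f(3)·m(2) + f(4)·m(1) = 1 + 1/4·341/256 + 1/2·5/16 + 1/4·1/4 = 1589/1024
E[N_5] = m(5) = 1589/1024

1589/1024


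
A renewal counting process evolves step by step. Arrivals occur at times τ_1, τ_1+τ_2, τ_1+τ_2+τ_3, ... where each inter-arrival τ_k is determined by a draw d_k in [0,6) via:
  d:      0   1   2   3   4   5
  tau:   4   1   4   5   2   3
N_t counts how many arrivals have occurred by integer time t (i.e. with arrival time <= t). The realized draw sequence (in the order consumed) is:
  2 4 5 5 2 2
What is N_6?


2

draw d_1=2: τ_1=4, arrival time A_1=4
draw d_2=4: τ_2=2, arrival time A_2=6
draw d_3=5: τ_3=3, arrival time A_3=9
draw d_4=5: τ_4=3, arrival time A_4=12
draw d_5=2: τ_5=4, arrival time A_5=16
draw d_6=2: τ_6=4, arrival time A_6=20
N_t over t=0..6: 0:0 1:0 2:0 3:0 4:1 5:1 6:2


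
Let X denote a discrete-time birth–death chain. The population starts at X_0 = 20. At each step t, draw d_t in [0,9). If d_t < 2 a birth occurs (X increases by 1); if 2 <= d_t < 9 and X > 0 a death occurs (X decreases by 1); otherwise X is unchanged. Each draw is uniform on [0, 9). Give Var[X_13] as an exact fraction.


X can drop by at most 1 per step and X_0 = 20 > T = 13, so X_t >= 20 − t >= 7 > 0 for every t <= 13: the floor at 0 (the 'and X > 0' condition) never binds. Hence X_13 = X_0 + Σ_{t<13} Y_t with i.i.d. increments Y_t = y(d_t) ∈ {+1, −1, 0}.
Outcome values over d=0..8: [1, 1, -1, -1, -1, -1, -1, -1, -1]
Σy = -5, Σy² = 9, M = 9
μ = -5/9 = -5/9,  σ² = 9/9 − (-5/9)² = 56/81
Independent increments: Var[X_13] = 13·σ² = 13·(56/81) = 728/81

728/81


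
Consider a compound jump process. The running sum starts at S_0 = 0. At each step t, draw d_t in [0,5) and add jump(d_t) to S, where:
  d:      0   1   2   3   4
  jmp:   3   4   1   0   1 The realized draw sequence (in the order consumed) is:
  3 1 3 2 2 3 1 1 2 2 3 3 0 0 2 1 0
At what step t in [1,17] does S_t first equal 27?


16

t=0: S=0, d=3, jump=0, S_1=0
t=1: S=0, d=1, jump=4, S_2=4
t=2: S=4, d=3, jump=0, S_3=4
t=3: S=4, d=2, jump=1, S_4=5
t=4: S=5, d=2, jump=1, S_5=6
t=5: S=6, d=3, jump=0, S_6=6
t=6: S=6, d=1, jump=4, S_7=10
t=7: S=10, d=1, jump=4, S_8=14
t=8: S=14, d=2, jump=1, S_9=15
t=9: S=15, d=2, jump=1, S_10=16
t=10: S=16, d=3, jump=0, S_11=16
t=11: S=16, d=3, jump=0, S_12=16
t=12: S=16, d=0, jump=3, S_13=19
t=13: S=19, d=0, jump=3, S_14=22
t=14: S=22, d=2, jump=1, S_15=23
t=15: S=23, d=1, jump=4, S_16=27
t=16: S=27, d=0, jump=3, S_17=30


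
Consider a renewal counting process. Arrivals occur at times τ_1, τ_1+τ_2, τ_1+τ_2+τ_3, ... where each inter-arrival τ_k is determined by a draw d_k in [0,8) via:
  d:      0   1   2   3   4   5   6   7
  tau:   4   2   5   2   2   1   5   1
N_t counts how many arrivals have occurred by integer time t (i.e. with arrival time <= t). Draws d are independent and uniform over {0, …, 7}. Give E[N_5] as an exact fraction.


1713/1024

Inter-arrival values over d=0..7: [4, 2, 5, 2, 2, 1, 5, 1]
Each d has probability 1/8, so the pmf of τ is: f(1) = 1/4, f(2) = 3/8, f(4) = 1/8, f(5) = 1/4
Renewal equation for m(n) = E[N_n]: condition on τ_1 = k (if k <= n, one arrival plus a fresh copy on the remaining n−k steps): m(n) = F(n) + Σ_{k<=n} f(k)·m(n−k), where F(n) = P(τ <= n) and m(0) = 0
m(1) = F(1) = 1/4
m(2) = F(2) + f(1)·m(1) = 5/8 + 1/4·1/4 = 11/16
m(3) = F(3) + f(1)·m(2) + f(2)·m(1) = 5/8 + 1/4·11/16 + 3/8·1/4 = 57/64
m(4) = F(4) + f(1)·m(3) + f(2)·m(2) = 3/4 + 1/4·57/64 + 3/8·11/16 = 315/256
m(5) = F(5) + f(1)·m(4) + f(2)·m(3) + f(4)·m(1) = 1 + 1/4·315/256 + 3/8·57/64 + 1/8·1/4 = 1713/1024
E[N_5] = m(5) = 1713/1024


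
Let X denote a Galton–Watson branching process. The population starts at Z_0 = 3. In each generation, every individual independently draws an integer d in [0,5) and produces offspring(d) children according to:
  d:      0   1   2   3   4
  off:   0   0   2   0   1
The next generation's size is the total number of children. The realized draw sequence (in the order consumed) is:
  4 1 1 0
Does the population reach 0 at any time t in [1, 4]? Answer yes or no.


gen 0: Z_0=3, draws=[4, 1, 1], offspring=[1, 0, 0], Z_1=1
gen 1: Z_1=1, draws=[0], offspring=[0], Z_2=0
gen 2: Z_2=0, draws=[], offspring=[], Z_3=0
gen 3: Z_3=0, draws=[], offspring=[], Z_4=0

yes


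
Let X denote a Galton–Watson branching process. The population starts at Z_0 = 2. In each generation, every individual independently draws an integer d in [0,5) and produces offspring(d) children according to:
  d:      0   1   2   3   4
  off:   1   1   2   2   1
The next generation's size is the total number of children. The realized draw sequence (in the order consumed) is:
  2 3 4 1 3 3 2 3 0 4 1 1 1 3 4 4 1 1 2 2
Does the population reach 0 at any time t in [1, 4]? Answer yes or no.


no

gen 0: Z_0=2, draws=[2, 3], offspring=[2, 2], Z_1=4
gen 1: Z_1=4, draws=[4, 1, 3, 3], offspring=[1, 1, 2, 2], Z_2=6
gen 2: Z_2=6, draws=[2, 3, 0, 4, 1, 1], offspring=[2, 2, 1, 1, 1, 1], Z_3=8
gen 3: Z_3=8, draws=[1, 3, 4, 4, 1, 1, 2, 2], offspring=[1, 2, 1, 1, 1, 1, 2, 2], Z_4=11


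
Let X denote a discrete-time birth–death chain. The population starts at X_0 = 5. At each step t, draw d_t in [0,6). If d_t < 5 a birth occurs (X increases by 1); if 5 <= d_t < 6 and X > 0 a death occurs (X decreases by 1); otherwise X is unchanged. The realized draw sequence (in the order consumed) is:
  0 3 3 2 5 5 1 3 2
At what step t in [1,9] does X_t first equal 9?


4

t=0: X=5, d=0 → birth, X_1=6
t=1: X=6, d=3 → birth, X_2=7
t=2: X=7, d=3 → birth, X_3=8
t=3: X=8, d=2 → birth, X_4=9
t=4: X=9, d=5 → death, X_5=8
t=5: X=8, d=5 → death, X_6=7
t=6: X=7, d=1 → birth, X_7=8
t=7: X=8, d=3 → birth, X_8=9
t=8: X=9, d=2 → birth, X_9=10


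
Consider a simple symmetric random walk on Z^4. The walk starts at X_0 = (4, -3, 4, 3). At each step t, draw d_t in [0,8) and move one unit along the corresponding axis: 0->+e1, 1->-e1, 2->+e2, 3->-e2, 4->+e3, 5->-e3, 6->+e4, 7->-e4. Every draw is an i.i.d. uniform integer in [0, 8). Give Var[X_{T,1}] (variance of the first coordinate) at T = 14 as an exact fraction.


Outcome values over d=0..7: [1, -1, 0, 0, 0, 0, 0, 0]
Σy = 0, Σy² = 2, M = 8
μ = 0/8 = 0,  σ² = 2/8 − (0)² = 1/4
Independent increments: Var[X_14] = 14·σ² = 14·(1/4) = 7/2

7/2


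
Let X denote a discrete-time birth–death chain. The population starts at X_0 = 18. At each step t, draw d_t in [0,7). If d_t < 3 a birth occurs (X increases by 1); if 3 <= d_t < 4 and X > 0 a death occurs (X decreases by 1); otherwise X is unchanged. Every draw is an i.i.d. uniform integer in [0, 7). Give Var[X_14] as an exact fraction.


48/7

X can drop by at most 1 per step and X_0 = 18 > T = 14, so X_t >= 18 − t >= 4 > 0 for every t <= 14: the floor at 0 (the 'and X > 0' condition) never binds. Hence X_14 = X_0 + Σ_{t<14} Y_t with i.i.d. increments Y_t = y(d_t) ∈ {+1, −1, 0}.
Outcome values over d=0..6: [1, 1, 1, -1, 0, 0, 0]
Σy = 2, Σy² = 4, M = 7
μ = 2/7 = 2/7,  σ² = 4/7 − (2/7)² = 24/49
Independent increments: Var[X_14] = 14·σ² = 14·(24/49) = 48/7


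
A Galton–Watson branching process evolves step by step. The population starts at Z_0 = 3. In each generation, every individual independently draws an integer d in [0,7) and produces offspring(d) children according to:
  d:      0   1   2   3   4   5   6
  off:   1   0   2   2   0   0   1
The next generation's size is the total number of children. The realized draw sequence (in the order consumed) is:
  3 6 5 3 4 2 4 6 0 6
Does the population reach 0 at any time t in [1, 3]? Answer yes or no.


no

gen 0: Z_0=3, draws=[3, 6, 5], offspring=[2, 1, 0], Z_1=3
gen 1: Z_1=3, draws=[3, 4, 2], offspring=[2, 0, 2], Z_2=4
gen 2: Z_2=4, draws=[4, 6, 0, 6], offspring=[0, 1, 1, 1], Z_3=3


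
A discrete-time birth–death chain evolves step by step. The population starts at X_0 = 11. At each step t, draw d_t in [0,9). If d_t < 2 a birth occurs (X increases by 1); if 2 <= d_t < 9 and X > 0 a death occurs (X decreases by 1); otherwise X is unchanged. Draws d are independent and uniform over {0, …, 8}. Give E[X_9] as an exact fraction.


X can drop by at most 1 per step and X_0 = 11 > T = 9, so X_t >= 11 − t >= 2 > 0 for every t <= 9: the floor at 0 (the 'and X > 0' condition) never binds. Hence X_9 = X_0 + Σ_{t<9} Y_t with i.i.d. increments Y_t = y(d_t) ∈ {+1, −1, 0}.
Outcome values over d=0..8: [1, 1, -1, -1, -1, -1, -1, -1, -1]
Σy = -5, Σy² = 9, M = 9
μ = -5/9 = -5/9,  σ² = 9/9 − (-5/9)² = 56/81
E[X_9] = 11 + 9·(-5/9) = 6

6


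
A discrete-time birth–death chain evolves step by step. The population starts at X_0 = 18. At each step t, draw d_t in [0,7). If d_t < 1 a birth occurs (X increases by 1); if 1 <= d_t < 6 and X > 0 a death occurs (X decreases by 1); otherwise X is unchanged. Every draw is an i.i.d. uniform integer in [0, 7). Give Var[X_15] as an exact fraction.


X can drop by at most 1 per step and X_0 = 18 > T = 15, so X_t >= 18 − t >= 3 > 0 for every t <= 15: the floor at 0 (the 'and X > 0' condition) never binds. Hence X_15 = X_0 + Σ_{t<15} Y_t with i.i.d. increments Y_t = y(d_t) ∈ {+1, −1, 0}.
Outcome values over d=0..6: [1, -1, -1, -1, -1, -1, 0]
Σy = -4, Σy² = 6, M = 7
μ = -4/7 = -4/7,  σ² = 6/7 − (-4/7)² = 26/49
Independent increments: Var[X_15] = 15·σ² = 15·(26/49) = 390/49

390/49


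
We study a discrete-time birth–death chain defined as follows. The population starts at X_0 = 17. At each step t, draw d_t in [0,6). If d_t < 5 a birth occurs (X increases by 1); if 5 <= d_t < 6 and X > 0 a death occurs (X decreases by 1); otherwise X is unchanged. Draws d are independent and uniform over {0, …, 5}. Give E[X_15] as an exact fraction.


X can drop by at most 1 per step and X_0 = 17 > T = 15, so X_t >= 17 − t >= 2 > 0 for every t <= 15: the floor at 0 (the 'and X > 0' condition) never binds. Hence X_15 = X_0 + Σ_{t<15} Y_t with i.i.d. increments Y_t = y(d_t) ∈ {+1, −1, 0}.
Outcome values over d=0..5: [1, 1, 1, 1, 1, -1]
Σy = 4, Σy² = 6, M = 6
μ = 4/6 = 2/3,  σ² = 6/6 − (2/3)² = 5/9
E[X_15] = 17 + 15·(2/3) = 27

27


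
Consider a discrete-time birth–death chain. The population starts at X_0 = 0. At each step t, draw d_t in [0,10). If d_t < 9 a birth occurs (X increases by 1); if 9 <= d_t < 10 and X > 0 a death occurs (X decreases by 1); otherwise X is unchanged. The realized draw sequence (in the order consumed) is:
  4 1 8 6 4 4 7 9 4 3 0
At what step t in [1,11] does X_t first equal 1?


1

t=0: X=0, d=4 → birth, X_1=1
t=1: X=1, d=1 → birth, X_2=2
t=2: X=2, d=8 → birth, X_3=3
t=3: X=3, d=6 → birth, X_4=4
t=4: X=4, d=4 → birth, X_5=5
t=5: X=5, d=4 → birth, X_6=6
t=6: X=6, d=7 → birth, X_7=7
t=7: X=7, d=9 → death, X_8=6
t=8: X=6, d=4 → birth, X_9=7
t=9: X=7, d=3 → birth, X_10=8
t=10: X=8, d=0 → birth, X_11=9


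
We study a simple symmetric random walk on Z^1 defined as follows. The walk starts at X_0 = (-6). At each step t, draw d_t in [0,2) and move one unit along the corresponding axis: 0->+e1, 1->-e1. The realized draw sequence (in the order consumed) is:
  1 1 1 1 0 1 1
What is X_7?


t=0: X=(-6), d=1 → -e1, X_1=(-7)
t=1: X=(-7), d=1 → -e1, X_2=(-8)
t=2: X=(-8), d=1 → -e1, X_3=(-9)
t=3: X=(-9), d=1 → -e1, X_4=(-10)
t=4: X=(-10), d=0 → +e1, X_5=(-9)
t=5: X=(-9), d=1 → -e1, X_6=(-10)
t=6: X=(-10), d=1 → -e1, X_7=(-11)

(-11)


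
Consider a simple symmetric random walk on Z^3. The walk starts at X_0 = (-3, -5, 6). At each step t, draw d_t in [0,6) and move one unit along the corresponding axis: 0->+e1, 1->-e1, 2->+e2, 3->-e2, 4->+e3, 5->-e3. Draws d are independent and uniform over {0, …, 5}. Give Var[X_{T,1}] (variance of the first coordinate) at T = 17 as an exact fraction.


Outcome values over d=0..5: [1, -1, 0, 0, 0, 0]
Σy = 0, Σy² = 2, M = 6
μ = 0/6 = 0,  σ² = 2/6 − (0)² = 1/3
Independent increments: Var[X_17] = 17·σ² = 17·(1/3) = 17/3

17/3


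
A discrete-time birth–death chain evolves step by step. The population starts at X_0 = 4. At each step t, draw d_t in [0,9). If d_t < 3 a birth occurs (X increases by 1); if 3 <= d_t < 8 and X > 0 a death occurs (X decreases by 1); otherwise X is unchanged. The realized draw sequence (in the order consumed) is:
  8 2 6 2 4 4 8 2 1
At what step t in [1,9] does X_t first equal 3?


t=0: X=4, d=8 → hold, X_1=4
t=1: X=4, d=2 → birth, X_2=5
t=2: X=5, d=6 → death, X_3=4
t=3: X=4, d=2 → birth, X_4=5
t=4: X=5, d=4 → death, X_5=4
t=5: X=4, d=4 → death, X_6=3
t=6: X=3, d=8 → hold, X_7=3
t=7: X=3, d=2 → birth, X_8=4
t=8: X=4, d=1 → birth, X_9=5

6


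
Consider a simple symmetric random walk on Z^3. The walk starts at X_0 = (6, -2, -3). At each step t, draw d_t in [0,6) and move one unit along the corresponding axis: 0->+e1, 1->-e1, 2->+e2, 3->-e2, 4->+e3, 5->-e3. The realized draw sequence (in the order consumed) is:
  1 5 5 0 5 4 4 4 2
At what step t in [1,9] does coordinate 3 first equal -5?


3

t=0: X=(6, -2, -3), d=1 → -e1, X_1=(5, -2, -3)
t=1: X=(5, -2, -3), d=5 → -e3, X_2=(5, -2, -4)
t=2: X=(5, -2, -4), d=5 → -e3, X_3=(5, -2, -5)
t=3: X=(5, -2, -5), d=0 → +e1, X_4=(6, -2, -5)
t=4: X=(6, -2, -5), d=5 → -e3, X_5=(6, -2, -6)
t=5: X=(6, -2, -6), d=4 → +e3, X_6=(6, -2, -5)
t=6: X=(6, -2, -5), d=4 → +e3, X_7=(6, -2, -4)
t=7: X=(6, -2, -4), d=4 → +e3, X_8=(6, -2, -3)
t=8: X=(6, -2, -3), d=2 → +e2, X_9=(6, -1, -3)


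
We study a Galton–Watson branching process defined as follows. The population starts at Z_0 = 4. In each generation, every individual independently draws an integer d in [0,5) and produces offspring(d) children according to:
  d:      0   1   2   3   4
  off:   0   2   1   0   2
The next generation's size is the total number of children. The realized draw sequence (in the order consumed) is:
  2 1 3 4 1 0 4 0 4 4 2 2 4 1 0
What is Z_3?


8

gen 0: Z_0=4, draws=[2, 1, 3, 4], offspring=[1, 2, 0, 2], Z_1=5
gen 1: Z_1=5, draws=[1, 0, 4, 0, 4], offspring=[2, 0, 2, 0, 2], Z_2=6
gen 2: Z_2=6, draws=[4, 2, 2, 4, 1, 0], offspring=[2, 1, 1, 2, 2, 0], Z_3=8


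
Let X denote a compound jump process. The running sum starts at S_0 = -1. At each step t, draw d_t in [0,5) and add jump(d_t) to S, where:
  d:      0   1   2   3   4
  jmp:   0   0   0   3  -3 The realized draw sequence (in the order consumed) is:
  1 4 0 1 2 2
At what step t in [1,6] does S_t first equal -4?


2

t=0: S=-1, d=1, jump=0, S_1=-1
t=1: S=-1, d=4, jump=-3, S_2=-4
t=2: S=-4, d=0, jump=0, S_3=-4
t=3: S=-4, d=1, jump=0, S_4=-4
t=4: S=-4, d=2, jump=0, S_5=-4
t=5: S=-4, d=2, jump=0, S_6=-4


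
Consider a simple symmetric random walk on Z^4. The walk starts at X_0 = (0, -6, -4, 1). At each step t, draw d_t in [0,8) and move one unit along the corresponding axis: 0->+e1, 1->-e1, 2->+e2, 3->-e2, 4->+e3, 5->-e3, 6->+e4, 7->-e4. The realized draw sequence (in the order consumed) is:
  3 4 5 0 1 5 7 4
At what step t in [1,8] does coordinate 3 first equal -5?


t=0: X=(0, -6, -4, 1), d=3 → -e2, X_1=(0, -7, -4, 1)
t=1: X=(0, -7, -4, 1), d=4 → +e3, X_2=(0, -7, -3, 1)
t=2: X=(0, -7, -3, 1), d=5 → -e3, X_3=(0, -7, -4, 1)
t=3: X=(0, -7, -4, 1), d=0 → +e1, X_4=(1, -7, -4, 1)
t=4: X=(1, -7, -4, 1), d=1 → -e1, X_5=(0, -7, -4, 1)
t=5: X=(0, -7, -4, 1), d=5 → -e3, X_6=(0, -7, -5, 1)
t=6: X=(0, -7, -5, 1), d=7 → -e4, X_7=(0, -7, -5, 0)
t=7: X=(0, -7, -5, 0), d=4 → +e3, X_8=(0, -7, -4, 0)

6


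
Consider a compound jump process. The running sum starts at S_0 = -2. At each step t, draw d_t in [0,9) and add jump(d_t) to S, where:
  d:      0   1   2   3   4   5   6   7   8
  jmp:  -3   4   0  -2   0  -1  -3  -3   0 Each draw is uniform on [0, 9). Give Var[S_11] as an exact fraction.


Outcome values over d=0..8: [-3, 4, 0, -2, 0, -1, -3, -3, 0]
Σy = -8, Σy² = 48, M = 9
μ = -8/9 = -8/9,  σ² = 48/9 − (-8/9)² = 368/81
Independent increments: Var[S_11] = 11·σ² = 11·(368/81) = 4048/81

4048/81


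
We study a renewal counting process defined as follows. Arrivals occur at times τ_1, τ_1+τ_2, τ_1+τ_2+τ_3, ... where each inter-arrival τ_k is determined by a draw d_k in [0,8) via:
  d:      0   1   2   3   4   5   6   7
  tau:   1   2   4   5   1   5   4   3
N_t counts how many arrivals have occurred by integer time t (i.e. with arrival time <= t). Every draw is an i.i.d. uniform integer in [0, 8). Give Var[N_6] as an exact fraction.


10239647/16777216

Inter-arrival values over d=0..7: [1, 2, 4, 5, 1, 5, 4, 3]
Each d has probability 1/8, so the pmf of τ is: f(1) = 1/4, f(2) = 1/8, f(3) = 1/8, f(4) = 1/4, f(5) = 1/4
Let p_n(j) = P(N_n = j), with p_0 = [1]. Condition on τ_1: p_n(0) = P(τ > n), and for j >= 1, p_n(j) = Σ_{k<=n} f(k)·p_{n−k}(j−1)
p_1 = [3/4, 1/4]  (j = 0..1)
p_2 = [5/8, 5/16, 1/16]  (j = 0..2)
p_3 = [1/2, 3/8, 7/64, 1/64]  (j = 0..3)
p_4 = [1/4, 35/64, 21/128, 9/256, 1/256]  (j = 0..4)
p_5 = [0, 41/64, 73/256, 1/16, 11/1024, 1/1024]  (j = 0..5)
p_6 = [0, 7/16, 213/512, 31/256, 45/2048, 13/4096, 1/4096]  (j = 0..6)
E[N_6] = Σ j·p_6(j) = 7119/4096;  E[N_6²] = Σ j²·p_6(j) = 14873/4096
Var[N_6] = 14873/4096 − (7119/4096)² = 10239647/16777216


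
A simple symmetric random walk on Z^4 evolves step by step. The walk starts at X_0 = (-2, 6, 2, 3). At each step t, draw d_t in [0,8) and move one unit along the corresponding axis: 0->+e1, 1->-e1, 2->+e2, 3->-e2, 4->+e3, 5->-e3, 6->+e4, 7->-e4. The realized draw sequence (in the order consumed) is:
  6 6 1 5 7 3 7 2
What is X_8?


(-3, 6, 1, 3)

t=0: X=(-2, 6, 2, 3), d=6 → +e4, X_1=(-2, 6, 2, 4)
t=1: X=(-2, 6, 2, 4), d=6 → +e4, X_2=(-2, 6, 2, 5)
t=2: X=(-2, 6, 2, 5), d=1 → -e1, X_3=(-3, 6, 2, 5)
t=3: X=(-3, 6, 2, 5), d=5 → -e3, X_4=(-3, 6, 1, 5)
t=4: X=(-3, 6, 1, 5), d=7 → -e4, X_5=(-3, 6, 1, 4)
t=5: X=(-3, 6, 1, 4), d=3 → -e2, X_6=(-3, 5, 1, 4)
t=6: X=(-3, 5, 1, 4), d=7 → -e4, X_7=(-3, 5, 1, 3)
t=7: X=(-3, 5, 1, 3), d=2 → +e2, X_8=(-3, 6, 1, 3)


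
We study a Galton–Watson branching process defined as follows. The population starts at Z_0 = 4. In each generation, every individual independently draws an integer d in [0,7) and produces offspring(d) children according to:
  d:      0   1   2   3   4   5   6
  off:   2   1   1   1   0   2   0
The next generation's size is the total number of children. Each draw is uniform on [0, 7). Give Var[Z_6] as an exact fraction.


Outcome values over d=0..6: [2, 1, 1, 1, 0, 2, 0]
Σy = 7, Σy² = 11, M = 7
μ = 7/7 = 1,  σ² = 11/7 − (1)² = 4/7
V_0 = 0, E_0 = 4
V_1 = 4/7·E_0 + (1)²·V_0 = 16/7;  E_1 = 4
V_2 = 4/7·E_1 + (1)²·V_1 = 32/7;  E_2 = 4
V_3 = 4/7·E_2 + (1)²·V_2 = 48/7;  E_3 = 4
V_4 = 4/7·E_3 + (1)²·V_3 = 64/7;  E_4 = 4
V_5 = 4/7·E_4 + (1)²·V_4 = 80/7;  E_5 = 4
V_6 = 4/7·E_5 + (1)²·V_5 = 96/7;  E_6 = 4

96/7


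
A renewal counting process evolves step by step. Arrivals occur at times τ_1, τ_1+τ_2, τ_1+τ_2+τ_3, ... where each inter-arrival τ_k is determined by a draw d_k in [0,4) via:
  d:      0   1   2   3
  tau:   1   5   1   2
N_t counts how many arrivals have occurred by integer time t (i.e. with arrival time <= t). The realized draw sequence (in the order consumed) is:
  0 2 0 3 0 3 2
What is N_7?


5

draw d_1=0: τ_1=1, arrival time A_1=1
draw d_2=2: τ_2=1, arrival time A_2=2
draw d_3=0: τ_3=1, arrival time A_3=3
draw d_4=3: τ_4=2, arrival time A_4=5
draw d_5=0: τ_5=1, arrival time A_5=6
draw d_6=3: τ_6=2, arrival time A_6=8
draw d_7=2: τ_7=1, arrival time A_7=9
N_t over t=0..7: 0:0 1:1 2:2 3:3 4:3 5:4 6:5 7:5


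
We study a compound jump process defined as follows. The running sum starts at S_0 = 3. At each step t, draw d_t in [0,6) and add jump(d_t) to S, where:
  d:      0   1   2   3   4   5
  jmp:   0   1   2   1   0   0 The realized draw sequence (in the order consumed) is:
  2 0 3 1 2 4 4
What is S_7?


9

t=0: S=3, d=2, jump=2, S_1=5
t=1: S=5, d=0, jump=0, S_2=5
t=2: S=5, d=3, jump=1, S_3=6
t=3: S=6, d=1, jump=1, S_4=7
t=4: S=7, d=2, jump=2, S_5=9
t=5: S=9, d=4, jump=0, S_6=9
t=6: S=9, d=4, jump=0, S_7=9


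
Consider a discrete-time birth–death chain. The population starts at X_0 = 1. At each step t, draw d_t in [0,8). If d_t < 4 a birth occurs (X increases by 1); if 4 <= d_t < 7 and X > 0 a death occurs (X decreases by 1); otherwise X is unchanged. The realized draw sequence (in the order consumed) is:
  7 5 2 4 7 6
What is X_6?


0

t=0: X=1, d=7 → hold, X_1=1
t=1: X=1, d=5 → death, X_2=0
t=2: X=0, d=2 → birth, X_3=1
t=3: X=1, d=4 → death, X_4=0
t=4: X=0, d=7 → hold, X_5=0
t=5: X=0, d=6 → hold, X_6=0


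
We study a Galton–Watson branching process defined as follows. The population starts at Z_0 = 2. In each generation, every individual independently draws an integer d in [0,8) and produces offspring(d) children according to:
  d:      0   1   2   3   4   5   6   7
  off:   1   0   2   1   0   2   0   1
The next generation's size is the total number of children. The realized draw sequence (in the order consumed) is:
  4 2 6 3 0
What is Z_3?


1

gen 0: Z_0=2, draws=[4, 2], offspring=[0, 2], Z_1=2
gen 1: Z_1=2, draws=[6, 3], offspring=[0, 1], Z_2=1
gen 2: Z_2=1, draws=[0], offspring=[1], Z_3=1


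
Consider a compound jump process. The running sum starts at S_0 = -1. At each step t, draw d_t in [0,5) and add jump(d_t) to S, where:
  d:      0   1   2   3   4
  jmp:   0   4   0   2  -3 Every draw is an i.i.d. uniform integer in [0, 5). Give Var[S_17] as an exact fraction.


2312/25

Outcome values over d=0..4: [0, 4, 0, 2, -3]
Σy = 3, Σy² = 29, M = 5
μ = 3/5 = 3/5,  σ² = 29/5 − (3/5)² = 136/25
Independent increments: Var[S_17] = 17·σ² = 17·(136/25) = 2312/25


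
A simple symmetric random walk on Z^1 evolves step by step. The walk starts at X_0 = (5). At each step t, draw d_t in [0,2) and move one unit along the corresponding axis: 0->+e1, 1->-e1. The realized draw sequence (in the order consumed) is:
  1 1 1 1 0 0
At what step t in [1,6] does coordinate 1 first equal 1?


t=0: X=(5), d=1 → -e1, X_1=(4)
t=1: X=(4), d=1 → -e1, X_2=(3)
t=2: X=(3), d=1 → -e1, X_3=(2)
t=3: X=(2), d=1 → -e1, X_4=(1)
t=4: X=(1), d=0 → +e1, X_5=(2)
t=5: X=(2), d=0 → +e1, X_6=(3)

4


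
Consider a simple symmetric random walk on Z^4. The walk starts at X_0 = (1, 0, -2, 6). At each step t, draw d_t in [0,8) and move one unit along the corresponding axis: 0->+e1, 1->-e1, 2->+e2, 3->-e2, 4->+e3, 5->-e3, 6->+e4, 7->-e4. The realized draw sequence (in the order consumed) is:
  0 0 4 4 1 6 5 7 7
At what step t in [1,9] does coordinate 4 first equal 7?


t=0: X=(1, 0, -2, 6), d=0 → +e1, X_1=(2, 0, -2, 6)
t=1: X=(2, 0, -2, 6), d=0 → +e1, X_2=(3, 0, -2, 6)
t=2: X=(3, 0, -2, 6), d=4 → +e3, X_3=(3, 0, -1, 6)
t=3: X=(3, 0, -1, 6), d=4 → +e3, X_4=(3, 0, 0, 6)
t=4: X=(3, 0, 0, 6), d=1 → -e1, X_5=(2, 0, 0, 6)
t=5: X=(2, 0, 0, 6), d=6 → +e4, X_6=(2, 0, 0, 7)
t=6: X=(2, 0, 0, 7), d=5 → -e3, X_7=(2, 0, -1, 7)
t=7: X=(2, 0, -1, 7), d=7 → -e4, X_8=(2, 0, -1, 6)
t=8: X=(2, 0, -1, 6), d=7 → -e4, X_9=(2, 0, -1, 5)

6


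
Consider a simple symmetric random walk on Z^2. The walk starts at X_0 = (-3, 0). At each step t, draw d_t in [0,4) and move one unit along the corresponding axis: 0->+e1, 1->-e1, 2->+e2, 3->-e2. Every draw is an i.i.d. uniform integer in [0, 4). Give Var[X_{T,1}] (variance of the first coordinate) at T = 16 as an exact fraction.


8

Outcome values over d=0..3: [1, -1, 0, 0]
Σy = 0, Σy² = 2, M = 4
μ = 0/4 = 0,  σ² = 2/4 − (0)² = 1/2
Independent increments: Var[X_16] = 16·σ² = 16·(1/2) = 8


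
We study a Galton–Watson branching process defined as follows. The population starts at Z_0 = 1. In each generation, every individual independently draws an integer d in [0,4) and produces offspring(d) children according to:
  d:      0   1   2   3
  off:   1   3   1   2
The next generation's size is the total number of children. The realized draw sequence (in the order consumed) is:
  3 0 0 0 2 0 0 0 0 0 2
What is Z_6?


2

gen 0: Z_0=1, draws=[3], offspring=[2], Z_1=2
gen 1: Z_1=2, draws=[0, 0], offspring=[1, 1], Z_2=2
gen 2: Z_2=2, draws=[0, 2], offspring=[1, 1], Z_3=2
gen 3: Z_3=2, draws=[0, 0], offspring=[1, 1], Z_4=2
gen 4: Z_4=2, draws=[0, 0], offspring=[1, 1], Z_5=2
gen 5: Z_5=2, draws=[0, 2], offspring=[1, 1], Z_6=2


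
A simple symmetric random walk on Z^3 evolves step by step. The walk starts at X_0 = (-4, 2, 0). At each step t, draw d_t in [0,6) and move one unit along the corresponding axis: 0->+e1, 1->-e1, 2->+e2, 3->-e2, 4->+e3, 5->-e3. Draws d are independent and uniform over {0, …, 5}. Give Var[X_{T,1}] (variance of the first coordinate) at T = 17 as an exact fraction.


Outcome values over d=0..5: [1, -1, 0, 0, 0, 0]
Σy = 0, Σy² = 2, M = 6
μ = 0/6 = 0,  σ² = 2/6 − (0)² = 1/3
Independent increments: Var[X_17] = 17·σ² = 17·(1/3) = 17/3

17/3


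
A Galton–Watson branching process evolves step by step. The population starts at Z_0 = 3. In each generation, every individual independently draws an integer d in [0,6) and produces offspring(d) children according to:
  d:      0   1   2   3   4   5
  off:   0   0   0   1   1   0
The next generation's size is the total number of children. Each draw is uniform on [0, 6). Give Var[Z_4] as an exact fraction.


80/2187

Outcome values over d=0..5: [0, 0, 0, 1, 1, 0]
Σy = 2, Σy² = 2, M = 6
μ = 2/6 = 1/3,  σ² = 2/6 − (1/3)² = 2/9
V_0 = 0, E_0 = 3
V_1 = 2/9·E_0 + (1/3)²·V_0 = 2/3;  E_1 = 1
V_2 = 2/9·E_1 + (1/3)²·V_1 = 8/27;  E_2 = 1/3
V_3 = 2/9·E_2 + (1/3)²·V_2 = 26/243;  E_3 = 1/9
V_4 = 2/9·E_3 + (1/3)²·V_3 = 80/2187;  E_4 = 1/27


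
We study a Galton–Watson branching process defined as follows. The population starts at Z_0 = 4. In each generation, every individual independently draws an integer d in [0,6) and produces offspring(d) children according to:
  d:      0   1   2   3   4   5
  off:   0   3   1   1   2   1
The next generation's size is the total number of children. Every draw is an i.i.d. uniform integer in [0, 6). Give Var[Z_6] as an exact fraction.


110329856/531441

Outcome values over d=0..5: [0, 3, 1, 1, 2, 1]
Σy = 8, Σy² = 16, M = 6
μ = 8/6 = 4/3,  σ² = 16/6 − (4/3)² = 8/9
V_0 = 0, E_0 = 4
V_1 = 8/9·E_0 + (4/3)²·V_0 = 32/9;  E_1 = 16/3
V_2 = 8/9·E_1 + (4/3)²·V_1 = 896/81;  E_2 = 64/9
V_3 = 8/9·E_2 + (4/3)²·V_2 = 18944/729;  E_3 = 256/27
V_4 = 8/9·E_3 + (4/3)²·V_3 = 358400/6561;  E_4 = 1024/81
V_5 = 8/9·E_4 + (4/3)²·V_4 = 6397952/59049;  E_5 = 4096/243
V_6 = 8/9·E_5 + (4/3)²·V_5 = 110329856/531441;  E_6 = 16384/729


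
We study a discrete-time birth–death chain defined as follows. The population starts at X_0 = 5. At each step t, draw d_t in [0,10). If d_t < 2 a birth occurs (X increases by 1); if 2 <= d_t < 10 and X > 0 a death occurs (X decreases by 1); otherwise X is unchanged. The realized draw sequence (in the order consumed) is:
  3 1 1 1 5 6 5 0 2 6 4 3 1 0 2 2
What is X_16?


1

t=0: X=5, d=3 → death, X_1=4
t=1: X=4, d=1 → birth, X_2=5
t=2: X=5, d=1 → birth, X_3=6
t=3: X=6, d=1 → birth, X_4=7
t=4: X=7, d=5 → death, X_5=6
t=5: X=6, d=6 → death, X_6=5
t=6: X=5, d=5 → death, X_7=4
t=7: X=4, d=0 → birth, X_8=5
t=8: X=5, d=2 → death, X_9=4
t=9: X=4, d=6 → death, X_10=3
t=10: X=3, d=4 → death, X_11=2
t=11: X=2, d=3 → death, X_12=1
t=12: X=1, d=1 → birth, X_13=2
t=13: X=2, d=0 → birth, X_14=3
t=14: X=3, d=2 → death, X_15=2
t=15: X=2, d=2 → death, X_16=1


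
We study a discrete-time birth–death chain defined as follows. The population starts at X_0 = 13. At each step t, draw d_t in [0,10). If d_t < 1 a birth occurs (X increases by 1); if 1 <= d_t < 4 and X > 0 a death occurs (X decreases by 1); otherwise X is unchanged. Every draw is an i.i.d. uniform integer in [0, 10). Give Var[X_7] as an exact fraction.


63/25

X can drop by at most 1 per step and X_0 = 13 > T = 7, so X_t >= 13 − t >= 6 > 0 for every t <= 7: the floor at 0 (the 'and X > 0' condition) never binds. Hence X_7 = X_0 + Σ_{t<7} Y_t with i.i.d. increments Y_t = y(d_t) ∈ {+1, −1, 0}.
Outcome values over d=0..9: [1, -1, -1, -1, 0, 0, 0, 0, 0, 0]
Σy = -2, Σy² = 4, M = 10
μ = -2/10 = -1/5,  σ² = 4/10 − (-1/5)² = 9/25
Independent increments: Var[X_7] = 7·σ² = 7·(9/25) = 63/25


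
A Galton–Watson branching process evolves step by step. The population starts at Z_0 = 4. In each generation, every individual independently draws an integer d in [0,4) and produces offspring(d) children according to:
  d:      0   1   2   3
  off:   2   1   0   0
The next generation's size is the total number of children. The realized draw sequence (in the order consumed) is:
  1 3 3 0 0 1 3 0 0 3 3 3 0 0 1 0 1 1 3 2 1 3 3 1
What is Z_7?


1

gen 0: Z_0=4, draws=[1, 3, 3, 0], offspring=[1, 0, 0, 2], Z_1=3
gen 1: Z_1=3, draws=[0, 1, 3], offspring=[2, 1, 0], Z_2=3
gen 2: Z_2=3, draws=[0, 0, 3], offspring=[2, 2, 0], Z_3=4
gen 3: Z_3=4, draws=[3, 3, 0, 0], offspring=[0, 0, 2, 2], Z_4=4
gen 4: Z_4=4, draws=[1, 0, 1, 1], offspring=[1, 2, 1, 1], Z_5=5
gen 5: Z_5=5, draws=[3, 2, 1, 3, 3], offspring=[0, 0, 1, 0, 0], Z_6=1
gen 6: Z_6=1, draws=[1], offspring=[1], Z_7=1


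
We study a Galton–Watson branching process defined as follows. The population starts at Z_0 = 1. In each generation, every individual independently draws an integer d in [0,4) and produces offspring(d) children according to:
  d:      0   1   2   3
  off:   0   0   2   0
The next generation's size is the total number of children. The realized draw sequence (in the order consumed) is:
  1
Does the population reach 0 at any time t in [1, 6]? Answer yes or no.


gen 0: Z_0=1, draws=[1], offspring=[0], Z_1=0
gen 1: Z_1=0, draws=[], offspring=[], Z_2=0
gen 2: Z_2=0, draws=[], offspring=[], Z_3=0
gen 3: Z_3=0, draws=[], offspring=[], Z_4=0
gen 4: Z_4=0, draws=[], offspring=[], Z_5=0
gen 5: Z_5=0, draws=[], offspring=[], Z_6=0

yes


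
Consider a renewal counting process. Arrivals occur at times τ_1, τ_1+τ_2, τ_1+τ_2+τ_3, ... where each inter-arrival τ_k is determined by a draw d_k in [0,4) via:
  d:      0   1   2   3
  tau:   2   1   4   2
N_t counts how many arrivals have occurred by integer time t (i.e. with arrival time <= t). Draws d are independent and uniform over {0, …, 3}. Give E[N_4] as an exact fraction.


Inter-arrival values over d=0..3: [2, 1, 4, 2]
Each d has probability 1/4, so the pmf of τ is: f(1) = 1/4, f(2) = 1/2, f(4) = 1/4
Renewal equation for m(n) = E[N_n]: condition on τ_1 = k (if k <= n, one arrival plus a fresh copy on the remaining n−k steps): m(n) = F(n) + Σ_{k<=n} f(k)·m(n−k), where F(n) = P(τ <= n) and m(0) = 0
m(1) = F(1) = 1/4
m(2) = F(2) + f(1)·m(1) = 3/4 + 1/4·1/4 = 13/16
m(3) = F(3) + f(1)·m(2) + f(2)·m(1) = 3/4 + 1/4·13/16 + 1/2·1/4 = 69/64
m(4) = F(4) + f(1)·m(3) + f(2)·m(2) = 1 + 1/4·69/64 + 1/2·13/16 = 429/256
E[N_4] = m(4) = 429/256

429/256
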